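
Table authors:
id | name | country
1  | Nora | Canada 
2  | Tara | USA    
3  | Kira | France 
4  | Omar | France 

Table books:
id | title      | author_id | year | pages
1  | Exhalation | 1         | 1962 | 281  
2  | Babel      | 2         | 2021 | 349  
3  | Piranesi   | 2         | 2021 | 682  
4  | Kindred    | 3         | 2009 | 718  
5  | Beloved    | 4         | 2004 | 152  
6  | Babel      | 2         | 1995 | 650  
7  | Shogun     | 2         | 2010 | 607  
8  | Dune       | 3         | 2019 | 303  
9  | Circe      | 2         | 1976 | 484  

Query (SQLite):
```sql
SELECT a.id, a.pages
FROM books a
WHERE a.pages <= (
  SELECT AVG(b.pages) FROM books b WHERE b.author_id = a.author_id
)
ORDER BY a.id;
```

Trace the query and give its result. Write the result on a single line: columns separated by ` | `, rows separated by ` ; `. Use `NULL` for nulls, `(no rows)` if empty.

1 | 281 ; 2 | 349 ; 5 | 152 ; 8 | 303 ; 9 | 484

For each books row a, compute AVG(pages) over rows sharing a.author_id.
Keep row a if a.pages <= that per-group AVG.
  author_id=1: AVG(pages) = 281.0
  author_id=2: AVG(pages) = 554.4
  author_id=3: AVG(pages) = 510.5
  author_id=4: AVG(pages) = 152.0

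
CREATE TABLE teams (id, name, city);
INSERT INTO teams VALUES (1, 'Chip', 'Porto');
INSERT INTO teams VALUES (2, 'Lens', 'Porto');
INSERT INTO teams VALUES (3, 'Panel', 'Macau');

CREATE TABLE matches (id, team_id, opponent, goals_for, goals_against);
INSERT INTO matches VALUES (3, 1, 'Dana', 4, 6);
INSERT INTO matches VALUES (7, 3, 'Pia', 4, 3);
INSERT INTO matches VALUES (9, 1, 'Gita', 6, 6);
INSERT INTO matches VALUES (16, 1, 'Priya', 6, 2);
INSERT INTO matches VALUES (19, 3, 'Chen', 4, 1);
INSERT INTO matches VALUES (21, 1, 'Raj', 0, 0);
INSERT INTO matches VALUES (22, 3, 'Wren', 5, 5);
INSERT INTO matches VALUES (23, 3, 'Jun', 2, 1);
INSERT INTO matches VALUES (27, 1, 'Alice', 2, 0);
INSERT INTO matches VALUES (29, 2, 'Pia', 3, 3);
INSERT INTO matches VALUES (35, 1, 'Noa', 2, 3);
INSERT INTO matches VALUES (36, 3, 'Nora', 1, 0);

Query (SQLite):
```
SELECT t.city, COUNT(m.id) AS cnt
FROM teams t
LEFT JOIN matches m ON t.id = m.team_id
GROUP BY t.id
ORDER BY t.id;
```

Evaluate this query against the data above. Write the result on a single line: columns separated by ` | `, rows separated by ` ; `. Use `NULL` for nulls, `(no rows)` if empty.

Porto | 6 ; Porto | 1 ; Macau | 5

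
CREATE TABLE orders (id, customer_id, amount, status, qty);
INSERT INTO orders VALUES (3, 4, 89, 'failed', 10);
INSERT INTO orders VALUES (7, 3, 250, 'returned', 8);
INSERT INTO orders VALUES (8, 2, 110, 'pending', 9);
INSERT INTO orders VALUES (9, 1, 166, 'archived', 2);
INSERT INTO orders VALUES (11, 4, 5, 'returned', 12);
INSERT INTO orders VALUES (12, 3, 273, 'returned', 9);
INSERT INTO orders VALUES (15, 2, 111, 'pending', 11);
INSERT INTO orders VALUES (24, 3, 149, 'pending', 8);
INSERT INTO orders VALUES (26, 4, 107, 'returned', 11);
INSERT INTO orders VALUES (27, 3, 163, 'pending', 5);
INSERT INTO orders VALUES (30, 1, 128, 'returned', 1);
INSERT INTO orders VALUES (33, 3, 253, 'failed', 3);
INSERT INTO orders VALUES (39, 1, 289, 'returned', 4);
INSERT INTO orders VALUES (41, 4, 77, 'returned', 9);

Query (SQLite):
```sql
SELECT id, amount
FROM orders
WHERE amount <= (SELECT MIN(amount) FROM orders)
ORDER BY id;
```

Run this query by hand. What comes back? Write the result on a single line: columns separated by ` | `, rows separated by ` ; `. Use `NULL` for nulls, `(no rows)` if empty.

Scalar subquery: MIN(amount) over all orders rows = 5.
Keep rows where amount <= that value.

11 | 5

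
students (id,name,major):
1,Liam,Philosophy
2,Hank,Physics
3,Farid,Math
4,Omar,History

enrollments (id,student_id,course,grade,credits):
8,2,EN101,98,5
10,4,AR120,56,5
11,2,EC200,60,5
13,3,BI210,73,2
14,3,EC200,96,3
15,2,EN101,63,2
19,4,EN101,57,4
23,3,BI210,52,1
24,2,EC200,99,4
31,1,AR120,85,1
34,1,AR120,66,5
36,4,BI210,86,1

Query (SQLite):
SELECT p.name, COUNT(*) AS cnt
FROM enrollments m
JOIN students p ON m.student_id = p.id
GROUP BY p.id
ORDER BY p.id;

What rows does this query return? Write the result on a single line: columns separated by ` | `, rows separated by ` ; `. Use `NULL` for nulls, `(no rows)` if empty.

Join each enrollments row to its students via student_id.
Group joined rows by students.id; compute COUNT(*) per group.
  1: ids {31, 34} → COUNT(*)=2
  2: ids {8, 11, 15, 24} → COUNT(*)=4
  3: ids {13, 14, 23} → COUNT(*)=3
  4: ids {10, 19, 36} → COUNT(*)=3

Liam | 2 ; Hank | 4 ; Farid | 3 ; Omar | 3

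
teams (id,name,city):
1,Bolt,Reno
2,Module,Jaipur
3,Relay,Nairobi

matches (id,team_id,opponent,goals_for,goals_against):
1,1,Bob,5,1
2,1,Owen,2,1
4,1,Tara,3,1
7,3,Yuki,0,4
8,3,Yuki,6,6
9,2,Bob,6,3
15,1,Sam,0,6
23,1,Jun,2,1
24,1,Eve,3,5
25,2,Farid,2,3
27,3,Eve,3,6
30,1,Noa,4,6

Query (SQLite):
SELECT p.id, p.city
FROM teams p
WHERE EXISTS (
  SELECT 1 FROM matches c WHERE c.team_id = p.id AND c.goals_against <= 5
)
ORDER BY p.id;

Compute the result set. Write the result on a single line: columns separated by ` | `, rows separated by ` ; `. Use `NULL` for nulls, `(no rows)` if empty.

For each teams row, check whether any matches with matching team_id has goals_against <= 5.
Keep rows where that is true.

1 | Reno ; 2 | Jaipur ; 3 | Nairobi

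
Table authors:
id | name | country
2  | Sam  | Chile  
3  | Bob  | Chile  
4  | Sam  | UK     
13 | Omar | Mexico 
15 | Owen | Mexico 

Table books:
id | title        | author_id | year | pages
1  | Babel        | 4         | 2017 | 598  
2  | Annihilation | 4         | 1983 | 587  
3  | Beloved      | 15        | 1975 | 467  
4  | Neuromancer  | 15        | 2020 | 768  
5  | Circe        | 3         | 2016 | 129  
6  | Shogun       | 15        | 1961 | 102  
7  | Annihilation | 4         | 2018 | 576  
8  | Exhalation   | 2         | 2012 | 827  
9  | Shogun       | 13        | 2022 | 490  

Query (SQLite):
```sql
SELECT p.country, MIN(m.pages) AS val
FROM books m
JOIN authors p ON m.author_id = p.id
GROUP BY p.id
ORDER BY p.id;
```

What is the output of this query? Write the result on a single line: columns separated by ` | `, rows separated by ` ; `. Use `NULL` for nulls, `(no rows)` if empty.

Chile | 827 ; Chile | 129 ; UK | 576 ; Mexico | 490 ; Mexico | 102

Join each books row to its authors via author_id.
Group joined rows by authors.id; compute MIN(m.pages) per group.
  2: ids {8} → MIN(m.pages)=827
  3: ids {5} → MIN(m.pages)=129
  4: ids {1, 2, 7} → MIN(m.pages)=576
  13: ids {9} → MIN(m.pages)=490
  15: ids {3, 4, 6} → MIN(m.pages)=102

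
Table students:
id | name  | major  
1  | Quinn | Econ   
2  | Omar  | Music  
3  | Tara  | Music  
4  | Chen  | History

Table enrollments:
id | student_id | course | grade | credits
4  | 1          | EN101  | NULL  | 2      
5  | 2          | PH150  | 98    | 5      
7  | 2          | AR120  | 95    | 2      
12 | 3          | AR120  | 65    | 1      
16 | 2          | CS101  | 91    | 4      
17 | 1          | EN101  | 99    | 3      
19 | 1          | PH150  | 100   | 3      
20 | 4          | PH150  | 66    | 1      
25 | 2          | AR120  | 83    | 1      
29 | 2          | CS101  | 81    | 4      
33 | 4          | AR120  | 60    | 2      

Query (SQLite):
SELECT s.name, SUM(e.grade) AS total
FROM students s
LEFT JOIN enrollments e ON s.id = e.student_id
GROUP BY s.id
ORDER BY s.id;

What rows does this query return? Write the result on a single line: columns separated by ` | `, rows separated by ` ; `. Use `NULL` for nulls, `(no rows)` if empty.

Quinn | 199 ; Omar | 448 ; Tara | 65 ; Chen | 126

LEFT JOIN keeps every students row; unmatched ones get NULL for enrollments columns.
Group by students.id and compute SUM(e.grade). SUM over an all-NULL group is NULL.
  1: ids {4, 17, 19} → SUM(e.grade)=199
  2: ids {5, 7, 16, 25, 29} → SUM(e.grade)=448
  3: ids {12} → SUM(e.grade)=65
  4: ids {20, 33} → SUM(e.grade)=126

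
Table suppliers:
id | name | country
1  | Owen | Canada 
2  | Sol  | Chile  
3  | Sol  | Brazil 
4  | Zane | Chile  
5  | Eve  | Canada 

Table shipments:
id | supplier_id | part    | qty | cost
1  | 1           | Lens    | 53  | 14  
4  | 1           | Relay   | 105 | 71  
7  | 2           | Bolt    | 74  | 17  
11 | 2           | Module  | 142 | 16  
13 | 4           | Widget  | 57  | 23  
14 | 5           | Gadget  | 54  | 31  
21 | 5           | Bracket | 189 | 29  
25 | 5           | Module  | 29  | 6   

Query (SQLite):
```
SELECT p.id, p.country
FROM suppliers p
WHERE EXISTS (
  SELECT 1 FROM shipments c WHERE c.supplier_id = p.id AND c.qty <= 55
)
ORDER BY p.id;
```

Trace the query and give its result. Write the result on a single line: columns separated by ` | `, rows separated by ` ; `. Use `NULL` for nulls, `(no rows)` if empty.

1 | Canada ; 5 | Canada

For each suppliers row, check whether any shipments with matching supplier_id has qty <= 55.
Keep rows where that is true.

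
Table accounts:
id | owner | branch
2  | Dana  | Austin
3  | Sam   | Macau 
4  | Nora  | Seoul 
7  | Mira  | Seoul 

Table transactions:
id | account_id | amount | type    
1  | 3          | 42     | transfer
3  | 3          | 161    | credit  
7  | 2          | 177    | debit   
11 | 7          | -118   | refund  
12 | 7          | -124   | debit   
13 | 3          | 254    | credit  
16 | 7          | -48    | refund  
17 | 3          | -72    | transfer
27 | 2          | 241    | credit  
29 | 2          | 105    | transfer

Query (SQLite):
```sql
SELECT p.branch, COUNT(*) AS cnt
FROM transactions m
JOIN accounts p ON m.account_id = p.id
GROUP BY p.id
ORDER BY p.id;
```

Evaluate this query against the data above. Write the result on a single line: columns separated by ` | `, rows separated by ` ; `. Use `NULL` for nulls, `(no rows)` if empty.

Join each transactions row to its accounts via account_id.
Group joined rows by accounts.id; compute COUNT(*) per group.
  2: ids {7, 27, 29} → COUNT(*)=3
  3: ids {1, 3, 13, 17} → COUNT(*)=4
  7: ids {11, 12, 16} → COUNT(*)=3

Austin | 3 ; Macau | 4 ; Seoul | 3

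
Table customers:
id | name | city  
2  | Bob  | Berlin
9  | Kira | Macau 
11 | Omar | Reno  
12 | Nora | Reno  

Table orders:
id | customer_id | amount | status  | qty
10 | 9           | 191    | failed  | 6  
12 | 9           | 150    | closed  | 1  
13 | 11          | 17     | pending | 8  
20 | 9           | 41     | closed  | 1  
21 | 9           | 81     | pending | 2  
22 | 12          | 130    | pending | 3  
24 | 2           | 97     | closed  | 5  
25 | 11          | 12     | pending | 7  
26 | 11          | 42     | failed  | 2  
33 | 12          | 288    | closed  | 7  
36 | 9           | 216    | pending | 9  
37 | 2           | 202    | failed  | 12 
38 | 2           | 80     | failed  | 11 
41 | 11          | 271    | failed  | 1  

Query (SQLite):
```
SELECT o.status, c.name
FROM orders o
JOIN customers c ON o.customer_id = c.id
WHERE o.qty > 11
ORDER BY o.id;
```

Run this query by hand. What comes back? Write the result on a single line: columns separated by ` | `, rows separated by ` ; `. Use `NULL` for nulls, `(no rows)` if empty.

failed | Bob

Each orders row matches the customers row where customer_id = customers.id.
Then keep rows with o.qty > 11.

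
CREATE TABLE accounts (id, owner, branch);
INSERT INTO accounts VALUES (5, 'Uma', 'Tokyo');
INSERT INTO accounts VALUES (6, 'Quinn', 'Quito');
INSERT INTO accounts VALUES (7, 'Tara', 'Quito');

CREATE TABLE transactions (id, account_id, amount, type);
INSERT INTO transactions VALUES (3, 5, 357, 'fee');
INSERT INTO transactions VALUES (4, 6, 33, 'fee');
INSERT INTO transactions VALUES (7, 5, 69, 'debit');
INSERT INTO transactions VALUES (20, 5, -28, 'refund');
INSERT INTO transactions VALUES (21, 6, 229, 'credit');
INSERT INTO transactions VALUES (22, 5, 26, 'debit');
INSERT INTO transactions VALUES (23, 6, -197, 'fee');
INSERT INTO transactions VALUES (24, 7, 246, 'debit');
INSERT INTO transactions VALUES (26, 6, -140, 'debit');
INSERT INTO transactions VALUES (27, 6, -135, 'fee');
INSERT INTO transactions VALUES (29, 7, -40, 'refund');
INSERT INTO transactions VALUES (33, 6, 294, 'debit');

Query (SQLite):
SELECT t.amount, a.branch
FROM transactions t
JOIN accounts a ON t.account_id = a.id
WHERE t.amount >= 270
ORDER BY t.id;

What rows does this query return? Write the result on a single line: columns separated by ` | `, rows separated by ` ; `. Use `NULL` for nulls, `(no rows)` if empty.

Each transactions row matches the accounts row where account_id = accounts.id.
Then keep rows with t.amount >= 270.

357 | Tokyo ; 294 | Quito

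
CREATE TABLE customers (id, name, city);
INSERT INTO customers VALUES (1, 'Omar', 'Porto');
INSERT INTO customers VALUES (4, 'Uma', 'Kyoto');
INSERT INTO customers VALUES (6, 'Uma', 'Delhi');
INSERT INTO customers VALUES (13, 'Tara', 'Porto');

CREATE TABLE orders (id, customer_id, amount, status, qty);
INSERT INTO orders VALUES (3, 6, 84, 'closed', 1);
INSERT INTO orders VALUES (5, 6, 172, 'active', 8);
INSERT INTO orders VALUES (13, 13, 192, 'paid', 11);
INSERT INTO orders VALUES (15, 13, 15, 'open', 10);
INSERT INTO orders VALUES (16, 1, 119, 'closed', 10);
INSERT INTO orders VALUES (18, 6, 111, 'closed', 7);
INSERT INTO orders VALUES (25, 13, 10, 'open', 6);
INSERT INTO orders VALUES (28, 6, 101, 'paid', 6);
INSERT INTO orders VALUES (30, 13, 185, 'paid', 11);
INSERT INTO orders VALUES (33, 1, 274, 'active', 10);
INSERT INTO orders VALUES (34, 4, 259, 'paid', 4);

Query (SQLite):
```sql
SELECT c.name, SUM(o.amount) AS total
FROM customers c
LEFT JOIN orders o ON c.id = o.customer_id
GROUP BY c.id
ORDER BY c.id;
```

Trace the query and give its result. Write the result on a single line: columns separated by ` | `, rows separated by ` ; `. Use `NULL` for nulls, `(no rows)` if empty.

Omar | 393 ; Uma | 259 ; Uma | 468 ; Tara | 402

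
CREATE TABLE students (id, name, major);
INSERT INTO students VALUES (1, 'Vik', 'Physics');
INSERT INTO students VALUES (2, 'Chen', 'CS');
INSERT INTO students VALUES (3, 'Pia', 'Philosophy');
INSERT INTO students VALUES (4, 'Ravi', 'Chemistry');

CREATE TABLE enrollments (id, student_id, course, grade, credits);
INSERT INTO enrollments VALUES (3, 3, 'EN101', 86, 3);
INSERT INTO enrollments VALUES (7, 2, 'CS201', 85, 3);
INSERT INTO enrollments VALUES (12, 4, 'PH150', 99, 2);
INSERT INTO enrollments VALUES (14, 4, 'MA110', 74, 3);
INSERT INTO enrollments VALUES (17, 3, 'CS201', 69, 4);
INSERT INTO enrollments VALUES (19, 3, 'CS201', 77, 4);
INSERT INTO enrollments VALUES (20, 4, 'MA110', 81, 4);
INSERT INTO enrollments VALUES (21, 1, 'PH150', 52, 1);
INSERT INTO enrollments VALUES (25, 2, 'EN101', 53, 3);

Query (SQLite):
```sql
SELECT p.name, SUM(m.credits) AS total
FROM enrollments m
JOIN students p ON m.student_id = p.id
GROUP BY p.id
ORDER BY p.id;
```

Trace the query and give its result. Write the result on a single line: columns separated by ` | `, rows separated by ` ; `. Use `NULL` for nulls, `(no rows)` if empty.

Vik | 1 ; Chen | 6 ; Pia | 11 ; Ravi | 9

Join each enrollments row to its students via student_id.
Group joined rows by students.id; compute SUM(m.credits) per group.
  1: ids {21} → SUM(m.credits)=1
  2: ids {7, 25} → SUM(m.credits)=6
  3: ids {3, 17, 19} → SUM(m.credits)=11
  4: ids {12, 14, 20} → SUM(m.credits)=9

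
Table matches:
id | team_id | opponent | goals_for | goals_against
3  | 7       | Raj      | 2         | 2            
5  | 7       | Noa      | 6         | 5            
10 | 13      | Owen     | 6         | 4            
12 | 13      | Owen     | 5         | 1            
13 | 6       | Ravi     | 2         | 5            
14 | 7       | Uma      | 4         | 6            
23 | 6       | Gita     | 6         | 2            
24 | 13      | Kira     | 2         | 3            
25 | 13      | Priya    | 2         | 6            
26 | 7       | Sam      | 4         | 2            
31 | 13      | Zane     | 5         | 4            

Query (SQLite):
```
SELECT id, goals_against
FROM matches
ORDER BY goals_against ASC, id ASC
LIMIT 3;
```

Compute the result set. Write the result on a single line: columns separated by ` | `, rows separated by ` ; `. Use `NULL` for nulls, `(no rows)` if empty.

12 | 1 ; 3 | 2 ; 23 | 2

Sort by goals_against asc, tiebreak id asc: (1, id=12), (2, id=3), (2, id=23), (2, id=26), (3, id=24), (4, id=10) …. Take first 3.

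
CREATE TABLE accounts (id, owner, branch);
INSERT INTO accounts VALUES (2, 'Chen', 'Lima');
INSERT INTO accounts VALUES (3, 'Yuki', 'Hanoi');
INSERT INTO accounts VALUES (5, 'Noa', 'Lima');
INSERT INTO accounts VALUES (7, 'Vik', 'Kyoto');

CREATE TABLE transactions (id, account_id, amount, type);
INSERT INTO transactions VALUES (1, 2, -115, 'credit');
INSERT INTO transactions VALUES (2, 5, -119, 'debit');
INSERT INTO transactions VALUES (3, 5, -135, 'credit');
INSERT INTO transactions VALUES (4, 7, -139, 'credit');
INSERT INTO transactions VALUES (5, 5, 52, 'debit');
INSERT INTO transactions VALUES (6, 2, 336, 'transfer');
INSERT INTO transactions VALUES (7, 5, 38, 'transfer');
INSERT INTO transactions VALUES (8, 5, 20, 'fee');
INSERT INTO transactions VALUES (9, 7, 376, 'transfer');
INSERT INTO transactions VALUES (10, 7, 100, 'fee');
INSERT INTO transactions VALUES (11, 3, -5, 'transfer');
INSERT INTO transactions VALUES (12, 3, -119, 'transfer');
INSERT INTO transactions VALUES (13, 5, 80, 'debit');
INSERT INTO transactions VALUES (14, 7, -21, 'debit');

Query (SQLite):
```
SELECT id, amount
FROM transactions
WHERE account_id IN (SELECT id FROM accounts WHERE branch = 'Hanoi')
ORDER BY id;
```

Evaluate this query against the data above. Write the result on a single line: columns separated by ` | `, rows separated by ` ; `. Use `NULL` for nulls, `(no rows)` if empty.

11 | -5 ; 12 | -119

Inner query: accounts.id where branch = 'Hanoi'.
Outer: keep transactions rows whose account_id is in that set.
Inner query → {3}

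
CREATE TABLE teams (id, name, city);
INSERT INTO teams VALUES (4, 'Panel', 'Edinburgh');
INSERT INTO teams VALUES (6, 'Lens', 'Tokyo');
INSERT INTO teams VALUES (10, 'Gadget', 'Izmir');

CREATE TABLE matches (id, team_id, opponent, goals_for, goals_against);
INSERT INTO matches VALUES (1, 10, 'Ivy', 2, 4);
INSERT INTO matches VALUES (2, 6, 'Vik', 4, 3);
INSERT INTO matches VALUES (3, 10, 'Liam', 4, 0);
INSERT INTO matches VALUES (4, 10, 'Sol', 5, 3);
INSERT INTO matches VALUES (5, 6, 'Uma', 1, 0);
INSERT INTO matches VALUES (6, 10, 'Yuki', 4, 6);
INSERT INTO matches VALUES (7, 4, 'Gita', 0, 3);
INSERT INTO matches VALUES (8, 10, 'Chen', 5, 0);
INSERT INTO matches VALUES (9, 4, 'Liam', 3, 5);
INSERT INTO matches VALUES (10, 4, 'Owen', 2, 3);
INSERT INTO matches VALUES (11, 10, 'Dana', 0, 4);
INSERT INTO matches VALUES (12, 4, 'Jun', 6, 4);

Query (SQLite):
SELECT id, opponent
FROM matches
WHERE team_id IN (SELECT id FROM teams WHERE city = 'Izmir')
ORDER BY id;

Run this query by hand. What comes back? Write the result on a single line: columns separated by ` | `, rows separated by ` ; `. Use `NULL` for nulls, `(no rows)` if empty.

1 | Ivy ; 3 | Liam ; 4 | Sol ; 6 | Yuki ; 8 | Chen ; 11 | Dana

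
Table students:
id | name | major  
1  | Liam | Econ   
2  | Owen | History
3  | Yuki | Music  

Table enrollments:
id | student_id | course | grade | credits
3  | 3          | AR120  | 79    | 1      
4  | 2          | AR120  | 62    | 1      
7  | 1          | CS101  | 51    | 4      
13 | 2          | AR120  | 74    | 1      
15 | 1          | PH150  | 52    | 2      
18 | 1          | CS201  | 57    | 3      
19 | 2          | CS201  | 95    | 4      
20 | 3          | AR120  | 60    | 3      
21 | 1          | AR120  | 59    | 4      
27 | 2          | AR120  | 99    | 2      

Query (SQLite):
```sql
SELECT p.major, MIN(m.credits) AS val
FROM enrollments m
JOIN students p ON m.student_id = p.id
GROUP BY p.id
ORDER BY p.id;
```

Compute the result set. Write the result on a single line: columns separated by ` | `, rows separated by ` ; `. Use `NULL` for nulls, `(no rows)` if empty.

Join each enrollments row to its students via student_id.
Group joined rows by students.id; compute MIN(m.credits) per group.
  1: ids {7, 15, 18, 21} → MIN(m.credits)=2
  2: ids {4, 13, 19, 27} → MIN(m.credits)=1
  3: ids {3, 20} → MIN(m.credits)=1

Econ | 2 ; History | 1 ; Music | 1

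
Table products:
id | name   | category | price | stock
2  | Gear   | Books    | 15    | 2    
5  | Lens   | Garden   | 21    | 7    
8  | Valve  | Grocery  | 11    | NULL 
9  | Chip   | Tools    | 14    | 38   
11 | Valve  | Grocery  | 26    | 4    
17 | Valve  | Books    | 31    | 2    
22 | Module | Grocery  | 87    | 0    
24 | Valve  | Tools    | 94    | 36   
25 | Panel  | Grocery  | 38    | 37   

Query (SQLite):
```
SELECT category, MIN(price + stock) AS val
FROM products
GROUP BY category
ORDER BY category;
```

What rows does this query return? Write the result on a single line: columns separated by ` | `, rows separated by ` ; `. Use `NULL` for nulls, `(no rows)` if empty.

Books | 17 ; Garden | 28 ; Grocery | 30 ; Tools | 52

For each row compute price + stock.
Group by category; take MIN of the expression per group.
  Books: ids {2, 17} → MIN(price + stock)=17
  Garden: ids {5} → MIN(price + stock)=28
  Grocery: ids {8, 11, 22, 25} → MIN(price + stock)=30
  Tools: ids {9, 24} → MIN(price + stock)=52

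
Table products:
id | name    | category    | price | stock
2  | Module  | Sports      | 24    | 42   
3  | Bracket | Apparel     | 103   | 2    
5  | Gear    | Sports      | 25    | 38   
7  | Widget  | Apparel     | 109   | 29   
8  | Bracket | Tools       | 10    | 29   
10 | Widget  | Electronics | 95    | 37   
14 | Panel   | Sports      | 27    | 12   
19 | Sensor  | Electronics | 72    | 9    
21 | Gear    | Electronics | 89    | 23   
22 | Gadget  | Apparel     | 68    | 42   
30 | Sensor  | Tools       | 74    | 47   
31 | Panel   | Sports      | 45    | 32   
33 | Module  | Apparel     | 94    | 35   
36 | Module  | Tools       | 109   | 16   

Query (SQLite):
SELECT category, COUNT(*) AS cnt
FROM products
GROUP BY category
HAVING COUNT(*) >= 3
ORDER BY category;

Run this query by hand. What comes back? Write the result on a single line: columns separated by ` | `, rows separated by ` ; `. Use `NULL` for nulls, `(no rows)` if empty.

Partition products by category; compute COUNT(*) within each group.
HAVING: keep groups with count ≥ 3.
  Apparel: ids {3, 7, 22, 33} → COUNT(*)=4
  Electronics: ids {10, 19, 21} → COUNT(*)=3
  Sports: ids {2, 5, 14, 31} → COUNT(*)=4
  Tools: ids {8, 30, 36} → COUNT(*)=3

Apparel | 4 ; Electronics | 3 ; Sports | 4 ; Tools | 3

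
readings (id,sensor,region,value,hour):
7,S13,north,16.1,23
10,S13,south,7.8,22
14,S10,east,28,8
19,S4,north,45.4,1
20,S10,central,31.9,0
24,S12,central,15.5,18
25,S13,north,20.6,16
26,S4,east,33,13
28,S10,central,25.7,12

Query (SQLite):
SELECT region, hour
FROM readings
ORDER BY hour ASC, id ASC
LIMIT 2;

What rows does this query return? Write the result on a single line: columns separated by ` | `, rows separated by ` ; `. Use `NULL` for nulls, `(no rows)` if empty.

central | 0 ; north | 1

Sort by hour asc, tiebreak id asc: (0, id=20), (1, id=19), (8, id=14), (12, id=28), (13, id=26) …. Take first 2.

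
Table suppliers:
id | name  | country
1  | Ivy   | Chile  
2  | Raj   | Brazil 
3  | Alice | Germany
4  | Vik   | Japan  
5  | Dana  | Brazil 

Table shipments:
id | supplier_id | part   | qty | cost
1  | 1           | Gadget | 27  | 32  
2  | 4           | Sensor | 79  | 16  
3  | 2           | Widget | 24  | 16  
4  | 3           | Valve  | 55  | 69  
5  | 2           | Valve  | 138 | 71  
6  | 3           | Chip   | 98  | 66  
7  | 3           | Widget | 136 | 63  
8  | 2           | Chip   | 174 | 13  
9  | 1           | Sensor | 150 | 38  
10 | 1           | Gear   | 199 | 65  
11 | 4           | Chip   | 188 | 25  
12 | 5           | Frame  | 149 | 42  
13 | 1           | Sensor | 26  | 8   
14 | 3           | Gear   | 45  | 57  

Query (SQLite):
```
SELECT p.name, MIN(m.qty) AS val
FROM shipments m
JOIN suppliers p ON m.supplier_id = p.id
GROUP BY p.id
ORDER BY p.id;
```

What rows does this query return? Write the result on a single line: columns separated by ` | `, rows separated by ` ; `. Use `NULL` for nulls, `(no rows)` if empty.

Join each shipments row to its suppliers via supplier_id.
Group joined rows by suppliers.id; compute MIN(m.qty) per group.
  1: ids {1, 9, 10, 13} → MIN(m.qty)=26
  2: ids {3, 5, 8} → MIN(m.qty)=24
  3: ids {4, 6, 7, 14} → MIN(m.qty)=45
  4: ids {2, 11} → MIN(m.qty)=79
  5: ids {12} → MIN(m.qty)=149

Ivy | 26 ; Raj | 24 ; Alice | 45 ; Vik | 79 ; Dana | 149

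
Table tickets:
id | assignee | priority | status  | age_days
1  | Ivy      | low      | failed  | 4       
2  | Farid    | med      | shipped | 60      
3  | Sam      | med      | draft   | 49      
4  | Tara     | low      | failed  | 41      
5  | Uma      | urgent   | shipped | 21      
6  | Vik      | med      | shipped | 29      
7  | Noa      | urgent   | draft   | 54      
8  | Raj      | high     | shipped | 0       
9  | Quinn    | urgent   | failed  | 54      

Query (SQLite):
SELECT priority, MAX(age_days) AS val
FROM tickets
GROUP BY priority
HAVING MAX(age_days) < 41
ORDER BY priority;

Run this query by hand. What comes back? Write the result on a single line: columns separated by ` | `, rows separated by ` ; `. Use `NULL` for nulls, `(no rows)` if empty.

high | 0

Partition tickets by priority; compute MAX(age_days) within each group.
HAVING: keep groups where MAX(age_days) < 41.
  high: ids {8} → MAX(age_days)=0
  low: ids {1, 4} → MAX(age_days)=41
  med: ids {2, 3, 6} → MAX(age_days)=60
  urgent: ids {5, 7, 9} → MAX(age_days)=54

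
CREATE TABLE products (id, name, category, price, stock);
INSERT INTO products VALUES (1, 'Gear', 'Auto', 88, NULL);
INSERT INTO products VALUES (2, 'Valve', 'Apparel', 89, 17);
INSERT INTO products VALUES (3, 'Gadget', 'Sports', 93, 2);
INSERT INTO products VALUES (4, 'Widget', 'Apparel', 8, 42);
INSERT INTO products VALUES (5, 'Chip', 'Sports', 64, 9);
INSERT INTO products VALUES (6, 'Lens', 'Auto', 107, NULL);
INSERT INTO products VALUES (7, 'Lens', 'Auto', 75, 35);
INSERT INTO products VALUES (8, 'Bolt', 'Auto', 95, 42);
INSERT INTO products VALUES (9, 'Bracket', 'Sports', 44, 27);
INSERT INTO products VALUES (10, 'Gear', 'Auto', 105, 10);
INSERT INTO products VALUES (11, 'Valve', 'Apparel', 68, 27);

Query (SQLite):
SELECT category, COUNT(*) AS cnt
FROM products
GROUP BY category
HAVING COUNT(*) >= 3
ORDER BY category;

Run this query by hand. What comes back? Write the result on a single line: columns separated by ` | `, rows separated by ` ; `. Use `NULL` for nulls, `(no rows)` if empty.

Apparel | 3 ; Auto | 5 ; Sports | 3

Partition products by category; compute COUNT(*) within each group.
HAVING: keep groups with count ≥ 3.
  Apparel: ids {2, 4, 11} → COUNT(*)=3
  Auto: ids {1, 6, 7, 8, 10} → COUNT(*)=5
  Sports: ids {3, 5, 9} → COUNT(*)=3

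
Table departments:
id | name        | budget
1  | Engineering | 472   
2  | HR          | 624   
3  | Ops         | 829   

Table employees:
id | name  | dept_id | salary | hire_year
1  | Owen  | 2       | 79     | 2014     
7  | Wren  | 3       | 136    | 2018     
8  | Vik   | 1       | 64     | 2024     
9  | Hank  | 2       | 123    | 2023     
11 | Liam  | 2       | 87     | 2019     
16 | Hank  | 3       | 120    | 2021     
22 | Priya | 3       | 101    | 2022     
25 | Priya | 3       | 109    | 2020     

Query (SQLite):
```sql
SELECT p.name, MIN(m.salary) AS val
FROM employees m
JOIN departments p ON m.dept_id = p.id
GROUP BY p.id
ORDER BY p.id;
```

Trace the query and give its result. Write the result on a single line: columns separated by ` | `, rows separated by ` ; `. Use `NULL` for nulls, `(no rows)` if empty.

Join each employees row to its departments via dept_id.
Group joined rows by departments.id; compute MIN(m.salary) per group.
  1: ids {8} → MIN(m.salary)=64
  2: ids {1, 9, 11} → MIN(m.salary)=79
  3: ids {7, 16, 22, 25} → MIN(m.salary)=101

Engineering | 64 ; HR | 79 ; Ops | 101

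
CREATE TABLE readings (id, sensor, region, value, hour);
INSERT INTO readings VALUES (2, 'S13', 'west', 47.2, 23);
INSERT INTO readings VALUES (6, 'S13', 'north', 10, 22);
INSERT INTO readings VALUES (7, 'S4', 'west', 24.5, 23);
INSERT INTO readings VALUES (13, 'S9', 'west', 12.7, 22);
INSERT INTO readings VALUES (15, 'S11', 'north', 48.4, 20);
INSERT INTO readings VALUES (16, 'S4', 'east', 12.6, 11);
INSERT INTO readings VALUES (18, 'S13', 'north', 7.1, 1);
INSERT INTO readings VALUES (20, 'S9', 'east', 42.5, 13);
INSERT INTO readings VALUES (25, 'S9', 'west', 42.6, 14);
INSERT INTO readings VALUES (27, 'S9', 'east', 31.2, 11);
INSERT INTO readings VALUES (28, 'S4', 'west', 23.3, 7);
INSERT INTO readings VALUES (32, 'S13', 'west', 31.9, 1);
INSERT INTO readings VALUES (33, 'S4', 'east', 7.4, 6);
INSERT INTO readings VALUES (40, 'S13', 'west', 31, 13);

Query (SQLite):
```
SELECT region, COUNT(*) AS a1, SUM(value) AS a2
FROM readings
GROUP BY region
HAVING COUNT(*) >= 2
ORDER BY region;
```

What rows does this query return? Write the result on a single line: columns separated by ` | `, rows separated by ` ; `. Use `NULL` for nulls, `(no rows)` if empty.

east | 4 | 93.7 ; north | 3 | 65.5 ; west | 7 | 213.2

Group readings by region.
Per group compute: COUNT(*), SUM(value).
HAVING: drop groups with fewer than 2 rows.
  east: ids {16, 20, 27, 33} → COUNT(*)=4, SUM(value)=93.7
  north: ids {6, 15, 18} → COUNT(*)=3, SUM(value)=65.5
  west: ids {2, 7, 13, 25, 28, 32, 40} → COUNT(*)=7, SUM(value)=213.2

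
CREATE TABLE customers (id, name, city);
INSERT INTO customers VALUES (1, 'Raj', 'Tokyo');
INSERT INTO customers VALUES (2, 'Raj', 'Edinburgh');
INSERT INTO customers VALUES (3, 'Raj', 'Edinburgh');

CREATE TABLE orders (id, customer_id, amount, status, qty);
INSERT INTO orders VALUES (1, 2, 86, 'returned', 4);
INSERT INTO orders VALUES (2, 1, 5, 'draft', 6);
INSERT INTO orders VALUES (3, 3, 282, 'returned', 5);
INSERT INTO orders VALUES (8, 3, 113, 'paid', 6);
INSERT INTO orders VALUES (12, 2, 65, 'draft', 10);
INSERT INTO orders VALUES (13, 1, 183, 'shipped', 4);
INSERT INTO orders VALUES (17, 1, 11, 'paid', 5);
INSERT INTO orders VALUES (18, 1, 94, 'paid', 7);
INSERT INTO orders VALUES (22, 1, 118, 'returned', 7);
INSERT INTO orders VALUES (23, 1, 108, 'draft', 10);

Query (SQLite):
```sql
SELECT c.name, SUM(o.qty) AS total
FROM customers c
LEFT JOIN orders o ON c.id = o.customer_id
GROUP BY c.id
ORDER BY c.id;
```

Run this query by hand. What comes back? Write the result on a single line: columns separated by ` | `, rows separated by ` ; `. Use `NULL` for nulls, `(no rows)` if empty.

Raj | 39 ; Raj | 14 ; Raj | 11

LEFT JOIN keeps every customers row; unmatched ones get NULL for orders columns.
Group by customers.id and compute SUM(o.qty). SUM over an all-NULL group is NULL.
  1: ids {2, 13, 17, 18, 22, 23} → SUM(o.qty)=39
  2: ids {1, 12} → SUM(o.qty)=14
  3: ids {3, 8} → SUM(o.qty)=11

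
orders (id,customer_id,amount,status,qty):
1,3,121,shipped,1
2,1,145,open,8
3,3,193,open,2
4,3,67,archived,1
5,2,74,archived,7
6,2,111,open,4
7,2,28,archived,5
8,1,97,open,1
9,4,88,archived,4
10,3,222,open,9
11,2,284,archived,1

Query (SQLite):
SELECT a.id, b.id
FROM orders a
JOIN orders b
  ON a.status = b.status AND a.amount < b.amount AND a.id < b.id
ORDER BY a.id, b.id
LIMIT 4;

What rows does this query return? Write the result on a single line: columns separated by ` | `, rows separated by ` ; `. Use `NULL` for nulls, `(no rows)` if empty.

2 | 3 ; 2 | 10 ; 3 | 10 ; 4 | 5

Pairs (a,b) with same status, a.amount < b.amount, a.id < b.id.
status groups: archived:{4,5,7,9,11} open:{2,3,6,8,10} shipped:{1}
Ordered by (a.id, b.id); first 4.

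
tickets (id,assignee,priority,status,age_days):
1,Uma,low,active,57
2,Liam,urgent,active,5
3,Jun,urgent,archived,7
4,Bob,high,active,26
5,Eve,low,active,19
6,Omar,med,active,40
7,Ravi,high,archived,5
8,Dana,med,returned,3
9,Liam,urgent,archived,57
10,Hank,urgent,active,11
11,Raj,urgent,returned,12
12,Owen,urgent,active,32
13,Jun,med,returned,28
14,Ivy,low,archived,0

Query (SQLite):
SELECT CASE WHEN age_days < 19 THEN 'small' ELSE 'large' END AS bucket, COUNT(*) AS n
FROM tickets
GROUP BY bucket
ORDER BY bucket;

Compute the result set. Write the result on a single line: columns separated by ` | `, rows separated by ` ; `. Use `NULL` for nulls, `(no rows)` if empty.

large | 7 ; small | 7

Bucket rows by age_days < 19 → 'small' else 'large'; count each bucket.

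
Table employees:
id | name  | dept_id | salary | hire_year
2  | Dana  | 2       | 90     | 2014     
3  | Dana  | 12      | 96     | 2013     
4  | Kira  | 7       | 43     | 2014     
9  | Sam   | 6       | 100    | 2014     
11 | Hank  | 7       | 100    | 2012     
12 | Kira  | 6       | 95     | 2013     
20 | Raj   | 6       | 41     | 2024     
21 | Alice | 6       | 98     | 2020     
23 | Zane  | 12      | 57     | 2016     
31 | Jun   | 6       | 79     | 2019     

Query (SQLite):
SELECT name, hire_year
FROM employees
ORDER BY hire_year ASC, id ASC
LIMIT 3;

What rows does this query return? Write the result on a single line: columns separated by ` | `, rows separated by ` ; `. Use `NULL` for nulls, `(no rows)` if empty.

Hank | 2012 ; Dana | 2013 ; Kira | 2013

Sort by hire_year asc, tiebreak id asc: (2012, id=11), (2013, id=3), (2013, id=12), (2014, id=2), (2014, id=4), (2014, id=9) …. Take first 3.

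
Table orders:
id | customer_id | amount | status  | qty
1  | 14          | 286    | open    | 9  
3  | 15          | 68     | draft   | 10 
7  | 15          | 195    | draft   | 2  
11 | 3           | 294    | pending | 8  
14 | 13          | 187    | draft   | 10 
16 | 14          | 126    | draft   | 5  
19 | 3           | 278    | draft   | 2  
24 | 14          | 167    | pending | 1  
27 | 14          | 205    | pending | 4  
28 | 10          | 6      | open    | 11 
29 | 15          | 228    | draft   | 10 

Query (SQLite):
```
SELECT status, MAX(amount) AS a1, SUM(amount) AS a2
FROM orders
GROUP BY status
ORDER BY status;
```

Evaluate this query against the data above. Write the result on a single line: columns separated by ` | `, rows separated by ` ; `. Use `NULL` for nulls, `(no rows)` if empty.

draft | 278 | 1082 ; open | 286 | 292 ; pending | 294 | 666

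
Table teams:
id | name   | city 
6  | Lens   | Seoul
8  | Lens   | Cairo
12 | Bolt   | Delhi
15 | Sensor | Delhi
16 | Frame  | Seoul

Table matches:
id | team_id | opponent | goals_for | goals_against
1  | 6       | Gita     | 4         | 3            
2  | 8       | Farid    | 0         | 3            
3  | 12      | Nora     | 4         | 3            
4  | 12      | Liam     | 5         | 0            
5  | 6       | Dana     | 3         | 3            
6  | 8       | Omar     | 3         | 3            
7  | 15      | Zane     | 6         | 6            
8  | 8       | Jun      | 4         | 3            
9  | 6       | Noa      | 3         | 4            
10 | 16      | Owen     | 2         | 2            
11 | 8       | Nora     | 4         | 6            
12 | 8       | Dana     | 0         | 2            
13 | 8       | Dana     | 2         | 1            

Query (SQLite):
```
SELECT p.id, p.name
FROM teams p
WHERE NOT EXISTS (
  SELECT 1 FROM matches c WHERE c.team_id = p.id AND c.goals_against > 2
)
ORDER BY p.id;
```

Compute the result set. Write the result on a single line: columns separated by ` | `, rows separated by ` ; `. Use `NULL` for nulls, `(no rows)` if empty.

16 | Frame

For each teams row, check whether any matches with matching team_id has goals_against > 2.
Keep rows where that is false.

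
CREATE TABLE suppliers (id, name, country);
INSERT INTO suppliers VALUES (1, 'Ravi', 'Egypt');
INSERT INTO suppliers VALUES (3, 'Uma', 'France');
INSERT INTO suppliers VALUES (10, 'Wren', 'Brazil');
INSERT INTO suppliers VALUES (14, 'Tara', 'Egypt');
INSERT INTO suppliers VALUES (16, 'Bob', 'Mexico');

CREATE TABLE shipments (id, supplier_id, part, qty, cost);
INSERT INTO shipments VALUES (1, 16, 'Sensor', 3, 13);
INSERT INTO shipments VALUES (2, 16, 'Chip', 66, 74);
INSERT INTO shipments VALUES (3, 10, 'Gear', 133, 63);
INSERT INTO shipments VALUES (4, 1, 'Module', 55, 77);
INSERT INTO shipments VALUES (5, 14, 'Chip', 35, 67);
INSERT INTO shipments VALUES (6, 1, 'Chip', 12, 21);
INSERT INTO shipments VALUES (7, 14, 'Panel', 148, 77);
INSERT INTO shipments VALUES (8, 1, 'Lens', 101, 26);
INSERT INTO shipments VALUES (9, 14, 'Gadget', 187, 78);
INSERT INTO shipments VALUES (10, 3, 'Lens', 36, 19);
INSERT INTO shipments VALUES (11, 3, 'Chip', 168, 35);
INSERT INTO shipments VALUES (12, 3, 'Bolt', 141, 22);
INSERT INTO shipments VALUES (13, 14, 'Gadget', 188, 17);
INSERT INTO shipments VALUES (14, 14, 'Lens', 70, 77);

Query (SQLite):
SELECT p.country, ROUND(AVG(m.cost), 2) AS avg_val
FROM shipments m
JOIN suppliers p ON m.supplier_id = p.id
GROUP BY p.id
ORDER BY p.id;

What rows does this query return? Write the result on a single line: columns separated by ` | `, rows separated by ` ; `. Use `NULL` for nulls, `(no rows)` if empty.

Egypt | 41.33 ; France | 25.33 ; Brazil | 63 ; Egypt | 63.2 ; Mexico | 43.5

Join each shipments row to its suppliers via supplier_id.
Group joined rows by suppliers.id; compute ROUND(AVG(m.cost), 2) per group.
  1: ids {4, 6, 8} → ROUND(AVG(m.cost), 2)=41.33
  3: ids {10, 11, 12} → ROUND(AVG(m.cost), 2)=25.33
  10: ids {3} → ROUND(AVG(m.cost), 2)=63
  14: ids {5, 7, 9, 13, 14} → ROUND(AVG(m.cost), 2)=63.2
  16: ids {1, 2} → ROUND(AVG(m.cost), 2)=43.5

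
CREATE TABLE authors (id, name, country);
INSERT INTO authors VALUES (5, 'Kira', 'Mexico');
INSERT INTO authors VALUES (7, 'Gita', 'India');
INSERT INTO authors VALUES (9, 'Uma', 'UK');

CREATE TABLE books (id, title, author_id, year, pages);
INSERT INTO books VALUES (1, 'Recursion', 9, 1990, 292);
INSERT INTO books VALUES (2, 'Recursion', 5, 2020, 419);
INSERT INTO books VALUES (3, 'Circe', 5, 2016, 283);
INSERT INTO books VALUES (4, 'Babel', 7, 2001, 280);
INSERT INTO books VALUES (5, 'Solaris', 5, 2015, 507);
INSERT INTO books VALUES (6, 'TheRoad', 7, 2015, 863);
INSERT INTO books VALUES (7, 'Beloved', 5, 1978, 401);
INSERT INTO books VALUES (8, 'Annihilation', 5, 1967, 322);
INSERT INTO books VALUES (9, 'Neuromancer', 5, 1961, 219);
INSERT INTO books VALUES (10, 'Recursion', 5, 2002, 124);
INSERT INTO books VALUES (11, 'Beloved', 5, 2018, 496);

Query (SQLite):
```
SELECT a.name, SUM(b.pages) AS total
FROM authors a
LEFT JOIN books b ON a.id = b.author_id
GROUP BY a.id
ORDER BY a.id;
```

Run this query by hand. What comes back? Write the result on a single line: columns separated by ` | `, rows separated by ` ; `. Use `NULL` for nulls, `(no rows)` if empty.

Kira | 2771 ; Gita | 1143 ; Uma | 292

LEFT JOIN keeps every authors row; unmatched ones get NULL for books columns.
Group by authors.id and compute SUM(b.pages). SUM over an all-NULL group is NULL.
  5: ids {2, 3, 5, 7, 8, 9, 10, 11} → SUM(b.pages)=2771
  7: ids {4, 6} → SUM(b.pages)=1143
  9: ids {1} → SUM(b.pages)=292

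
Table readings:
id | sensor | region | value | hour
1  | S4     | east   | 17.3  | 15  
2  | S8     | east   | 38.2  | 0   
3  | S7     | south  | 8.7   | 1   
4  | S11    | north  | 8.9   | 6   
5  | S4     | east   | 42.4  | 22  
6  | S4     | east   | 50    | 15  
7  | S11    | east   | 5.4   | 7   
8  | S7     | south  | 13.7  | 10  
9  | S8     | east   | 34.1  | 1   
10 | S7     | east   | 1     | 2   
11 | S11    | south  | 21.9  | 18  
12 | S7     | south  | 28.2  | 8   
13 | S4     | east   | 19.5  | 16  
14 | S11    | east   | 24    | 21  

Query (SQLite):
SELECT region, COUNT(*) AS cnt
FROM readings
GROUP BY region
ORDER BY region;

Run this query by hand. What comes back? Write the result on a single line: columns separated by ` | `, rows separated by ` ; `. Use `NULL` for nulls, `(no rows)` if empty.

Partition readings by region; compute COUNT(*) within each group.
  east: ids {1, 2, 5, 6, 7, 9, 10, 13, 14} → COUNT(*)=9
  north: ids {4} → COUNT(*)=1
  south: ids {3, 8, 11, 12} → COUNT(*)=4

east | 9 ; north | 1 ; south | 4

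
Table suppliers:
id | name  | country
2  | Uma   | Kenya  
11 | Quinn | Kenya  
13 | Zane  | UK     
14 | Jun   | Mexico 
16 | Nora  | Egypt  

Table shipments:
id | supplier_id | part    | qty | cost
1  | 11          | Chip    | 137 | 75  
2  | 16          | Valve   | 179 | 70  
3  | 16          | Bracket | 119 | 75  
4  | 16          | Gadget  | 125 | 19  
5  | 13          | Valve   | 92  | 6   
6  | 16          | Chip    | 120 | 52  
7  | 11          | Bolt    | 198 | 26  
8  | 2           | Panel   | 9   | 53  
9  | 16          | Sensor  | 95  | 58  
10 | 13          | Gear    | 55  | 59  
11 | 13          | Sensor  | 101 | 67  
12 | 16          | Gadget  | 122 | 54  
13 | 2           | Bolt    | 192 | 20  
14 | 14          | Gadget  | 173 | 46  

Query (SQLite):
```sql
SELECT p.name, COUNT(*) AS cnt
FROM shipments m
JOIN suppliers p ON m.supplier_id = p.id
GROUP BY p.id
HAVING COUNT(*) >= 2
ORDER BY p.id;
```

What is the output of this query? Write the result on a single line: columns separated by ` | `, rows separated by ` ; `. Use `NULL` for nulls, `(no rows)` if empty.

Uma | 2 ; Quinn | 2 ; Zane | 3 ; Nora | 6

Join each shipments row to its suppliers via supplier_id.
Group joined rows by suppliers.id; compute COUNT(*) per group.
HAVING: keep groups with count ≥ 2.
  2: ids {8, 13} → COUNT(*)=2
  11: ids {1, 7} → COUNT(*)=2
  13: ids {5, 10, 11} → COUNT(*)=3
  14: ids {14} → COUNT(*)=1
  16: ids {2, 3, 4, 6, 9, 12} → COUNT(*)=6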